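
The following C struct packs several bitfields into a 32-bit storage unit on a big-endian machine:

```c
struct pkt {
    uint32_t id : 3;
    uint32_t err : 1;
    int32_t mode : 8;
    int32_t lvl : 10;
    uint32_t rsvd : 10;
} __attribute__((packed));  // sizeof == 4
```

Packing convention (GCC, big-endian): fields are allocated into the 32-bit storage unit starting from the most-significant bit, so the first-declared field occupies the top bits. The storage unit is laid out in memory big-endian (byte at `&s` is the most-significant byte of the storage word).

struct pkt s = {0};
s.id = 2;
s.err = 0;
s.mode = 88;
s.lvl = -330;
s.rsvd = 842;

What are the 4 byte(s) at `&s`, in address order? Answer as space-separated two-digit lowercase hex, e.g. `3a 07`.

45 8a db 4a

[29+:3] id=2 & 0x7 = 0x2; word=0x40000000
[28+:1] err=0 & 0x1 = 0x0; word=0x40000000
[20+:8] mode=88 & 0xff = 0x58; word=0x45800000
[10+:10] lvl=-330 & 0x3ff = 0x2b6; word=0x458ad800
[0+:10] rsvd=842 & 0x3ff = 0x34a; word=0x458adb4a
word = 0x458adb4a → big-endian bytes:
  [0]=0x45  [1]=0x8a  [2]=0xdb  [3]=0x4a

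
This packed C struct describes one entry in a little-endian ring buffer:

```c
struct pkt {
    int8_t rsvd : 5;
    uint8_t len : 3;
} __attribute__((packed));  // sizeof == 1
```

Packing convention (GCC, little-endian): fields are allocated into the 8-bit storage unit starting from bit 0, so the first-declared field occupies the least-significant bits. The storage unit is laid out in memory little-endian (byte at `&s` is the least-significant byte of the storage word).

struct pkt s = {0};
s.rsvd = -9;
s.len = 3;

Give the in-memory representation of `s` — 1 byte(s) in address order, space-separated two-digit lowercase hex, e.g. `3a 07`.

[0+:5] rsvd=-9 & 0x1f = 0x17; word=0x17
[5+:3] len=3 & 0x7 = 0x3; word=0x77
word = 0x77 → little-endian bytes:
  [0]=0x77

77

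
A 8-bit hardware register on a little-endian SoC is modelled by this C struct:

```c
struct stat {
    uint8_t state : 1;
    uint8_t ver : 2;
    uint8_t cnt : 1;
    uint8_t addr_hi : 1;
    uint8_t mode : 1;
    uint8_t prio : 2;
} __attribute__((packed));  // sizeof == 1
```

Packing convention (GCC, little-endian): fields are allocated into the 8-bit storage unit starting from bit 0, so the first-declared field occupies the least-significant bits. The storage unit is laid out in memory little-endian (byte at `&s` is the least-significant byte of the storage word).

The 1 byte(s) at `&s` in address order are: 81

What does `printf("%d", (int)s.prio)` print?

[0]=0x81 (little-endian) → word 0x81
state [0+:1] = (word>>0) & 0x1 = 1
ver [1+:2] = (word>>1) & 0x3 = 0
cnt [3+:1] = (word>>3) & 0x1 = 0
addr_hi [4+:1] = (word>>4) & 0x1 = 0
mode [5+:1] = (word>>5) & 0x1 = 0
prio [6+:2] = (word>>6) & 0x3 = 2  ←

2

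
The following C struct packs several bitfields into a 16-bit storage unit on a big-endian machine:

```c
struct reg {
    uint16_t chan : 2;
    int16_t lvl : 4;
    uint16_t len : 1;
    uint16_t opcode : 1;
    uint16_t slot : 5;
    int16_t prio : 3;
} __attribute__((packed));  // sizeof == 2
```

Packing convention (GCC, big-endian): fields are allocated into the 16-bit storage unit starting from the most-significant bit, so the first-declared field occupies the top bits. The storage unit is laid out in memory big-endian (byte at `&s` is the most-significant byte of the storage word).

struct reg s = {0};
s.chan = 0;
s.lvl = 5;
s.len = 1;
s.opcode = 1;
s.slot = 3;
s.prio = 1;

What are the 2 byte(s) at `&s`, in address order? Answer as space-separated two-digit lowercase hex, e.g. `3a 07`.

[14+:2] chan=0 & 0x3 = 0x0; word=0x0000
[10+:4] lvl=5 & 0xf = 0x5; word=0x1400
[9+:1] len=1 & 0x1 = 0x1; word=0x1600
[8+:1] opcode=1 & 0x1 = 0x1; word=0x1700
[3+:5] slot=3 & 0x1f = 0x3; word=0x1718
[0+:3] prio=1 & 0x7 = 0x1; word=0x1719
word = 0x1719 → big-endian bytes:
  [0]=0x17  [1]=0x19

17 19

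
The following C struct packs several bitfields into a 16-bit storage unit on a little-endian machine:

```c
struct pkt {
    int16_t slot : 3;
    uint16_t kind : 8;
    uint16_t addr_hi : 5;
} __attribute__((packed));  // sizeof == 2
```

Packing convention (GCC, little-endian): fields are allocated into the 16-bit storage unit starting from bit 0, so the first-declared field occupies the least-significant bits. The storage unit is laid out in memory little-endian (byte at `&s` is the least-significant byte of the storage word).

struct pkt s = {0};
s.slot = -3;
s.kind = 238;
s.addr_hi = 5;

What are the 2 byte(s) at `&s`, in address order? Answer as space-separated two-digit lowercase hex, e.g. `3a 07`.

75 2f

slot (3b) val=-3 bits=0x5 at bit 0: 0x0005
kind (8b) val=238 bits=0xee at bit 3: 0x0775
addr_hi (5b) val=5 bits=0x5 at bit 11: 0x2f75
word = 0x2f75 → little-endian bytes:
  [0]=0x75  [1]=0x2f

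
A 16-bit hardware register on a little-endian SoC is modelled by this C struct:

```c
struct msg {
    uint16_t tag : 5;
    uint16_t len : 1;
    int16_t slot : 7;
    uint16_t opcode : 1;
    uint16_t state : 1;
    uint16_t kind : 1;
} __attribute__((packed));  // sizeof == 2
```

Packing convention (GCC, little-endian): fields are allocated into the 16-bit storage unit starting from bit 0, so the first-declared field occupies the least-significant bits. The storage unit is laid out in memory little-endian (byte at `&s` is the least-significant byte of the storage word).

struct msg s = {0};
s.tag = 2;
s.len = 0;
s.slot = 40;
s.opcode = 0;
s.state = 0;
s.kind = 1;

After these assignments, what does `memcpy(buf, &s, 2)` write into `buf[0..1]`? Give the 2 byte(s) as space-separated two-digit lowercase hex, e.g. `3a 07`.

02 8a

tag (5b) val=2 bits=0x2 at bit 0: 0x0002
len (1b) val=0 bits=0x0 at bit 5: 0x0002
slot (7b) val=40 bits=0x28 at bit 6: 0x0a02
opcode (1b) val=0 bits=0x0 at bit 13: 0x0a02
state (1b) val=0 bits=0x0 at bit 14: 0x0a02
kind (1b) val=1 bits=0x1 at bit 15: 0x8a02
word = 0x8a02 → little-endian bytes:
  [0]=0x02  [1]=0x8a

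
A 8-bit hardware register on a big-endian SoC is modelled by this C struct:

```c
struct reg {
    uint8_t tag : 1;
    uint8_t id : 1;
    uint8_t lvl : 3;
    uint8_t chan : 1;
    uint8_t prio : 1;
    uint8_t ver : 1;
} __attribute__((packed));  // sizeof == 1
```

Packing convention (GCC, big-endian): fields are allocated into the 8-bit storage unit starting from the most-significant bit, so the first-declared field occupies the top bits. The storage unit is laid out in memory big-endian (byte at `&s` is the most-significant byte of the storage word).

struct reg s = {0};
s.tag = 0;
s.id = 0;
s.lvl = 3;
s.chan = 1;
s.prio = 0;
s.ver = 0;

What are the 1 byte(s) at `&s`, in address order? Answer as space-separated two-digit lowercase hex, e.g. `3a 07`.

1c

[7+:1] tag=0 & 0x1 = 0x0; word=0x00
[6+:1] id=0 & 0x1 = 0x0; word=0x00
[3+:3] lvl=3 & 0x7 = 0x3; word=0x18
[2+:1] chan=1 & 0x1 = 0x1; word=0x1c
[1+:1] prio=0 & 0x1 = 0x0; word=0x1c
[0+:1] ver=0 & 0x1 = 0x0; word=0x1c
word = 0x1c → big-endian bytes:
  [0]=0x1c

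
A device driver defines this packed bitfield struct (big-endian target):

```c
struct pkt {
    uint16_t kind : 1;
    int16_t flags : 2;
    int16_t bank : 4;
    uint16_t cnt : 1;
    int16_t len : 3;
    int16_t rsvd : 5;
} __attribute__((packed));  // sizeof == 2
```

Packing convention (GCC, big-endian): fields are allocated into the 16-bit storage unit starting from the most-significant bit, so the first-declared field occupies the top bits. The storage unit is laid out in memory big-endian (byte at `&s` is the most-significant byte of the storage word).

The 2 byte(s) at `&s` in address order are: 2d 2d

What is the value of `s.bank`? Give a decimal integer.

[0]=0x2d [1]=0x2d (big-endian) → word 0x2d2d
kind:1 @ bit 15 → (0x2d2d>>15)&0x1 = 0x0
flags:2 @ bit 13 → (0x2d2d>>13)&0x3 = 0x1
bank:4 @ bit 9 → (0x2d2d>>9)&0xf = 0x6  ←
cnt:1 @ bit 8 → (0x2d2d>>8)&0x1 = 0x1
len:3 @ bit 5 → (0x2d2d>>5)&0x7 = 0x1
rsvd:5 @ bit 0 → (0x2d2d>>0)&0x1f = 0xd
bank signed 4b, MSB=0: value = 6

6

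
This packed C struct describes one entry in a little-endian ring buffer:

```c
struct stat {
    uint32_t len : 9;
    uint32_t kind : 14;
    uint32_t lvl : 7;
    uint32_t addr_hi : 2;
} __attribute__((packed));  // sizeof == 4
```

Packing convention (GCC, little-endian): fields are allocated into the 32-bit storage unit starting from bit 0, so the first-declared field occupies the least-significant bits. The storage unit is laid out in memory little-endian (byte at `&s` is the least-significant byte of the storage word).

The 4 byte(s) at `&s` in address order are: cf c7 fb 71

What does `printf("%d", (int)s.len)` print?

463

[0]=0xcf [1]=0xc7 [2]=0xfb [3]=0x71 (little-endian) → word 0x71fbc7cf
len [0+:9] = (word>>0) & 0x1ff = 463  ←
kind [9+:14] = (word>>9) & 0x3fff = 15843
lvl [23+:7] = (word>>23) & 0x7f = 99
addr_hi [30+:2] = (word>>30) & 0x3 = 1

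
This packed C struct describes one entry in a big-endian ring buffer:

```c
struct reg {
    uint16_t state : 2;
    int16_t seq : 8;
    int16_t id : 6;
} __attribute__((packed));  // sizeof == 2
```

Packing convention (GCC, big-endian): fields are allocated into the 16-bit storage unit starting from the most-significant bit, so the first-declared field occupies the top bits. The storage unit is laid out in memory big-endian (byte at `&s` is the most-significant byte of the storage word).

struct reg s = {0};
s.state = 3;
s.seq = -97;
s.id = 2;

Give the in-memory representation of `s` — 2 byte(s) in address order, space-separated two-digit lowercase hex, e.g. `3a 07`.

e7 c2

[14+:2] state=3 & 0x3 = 0x3; word=0xc000
[6+:8] seq=-97 & 0xff = 0x9f; word=0xe7c0
[0+:6] id=2 & 0x3f = 0x2; word=0xe7c2
word = 0xe7c2 → big-endian bytes:
  [0]=0xe7  [1]=0xc2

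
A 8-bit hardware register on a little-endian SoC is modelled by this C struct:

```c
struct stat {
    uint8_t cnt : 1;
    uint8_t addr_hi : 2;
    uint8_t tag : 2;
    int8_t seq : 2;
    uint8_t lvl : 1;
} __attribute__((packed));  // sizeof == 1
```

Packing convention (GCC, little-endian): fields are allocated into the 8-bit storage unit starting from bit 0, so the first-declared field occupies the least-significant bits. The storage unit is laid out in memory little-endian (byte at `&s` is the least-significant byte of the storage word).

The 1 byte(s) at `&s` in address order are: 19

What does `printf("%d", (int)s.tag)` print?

[0]=0x19 (little-endian) → word 0x19
cnt:1 @ bit 0 → (0x19>>0)&0x1 = 0x1
addr_hi:2 @ bit 1 → (0x19>>1)&0x3 = 0x0
tag:2 @ bit 3 → (0x19>>3)&0x3 = 0x3  ←
seq:2 @ bit 5 → (0x19>>5)&0x3 = 0x0
lvl:1 @ bit 7 → (0x19>>7)&0x1 = 0x0

3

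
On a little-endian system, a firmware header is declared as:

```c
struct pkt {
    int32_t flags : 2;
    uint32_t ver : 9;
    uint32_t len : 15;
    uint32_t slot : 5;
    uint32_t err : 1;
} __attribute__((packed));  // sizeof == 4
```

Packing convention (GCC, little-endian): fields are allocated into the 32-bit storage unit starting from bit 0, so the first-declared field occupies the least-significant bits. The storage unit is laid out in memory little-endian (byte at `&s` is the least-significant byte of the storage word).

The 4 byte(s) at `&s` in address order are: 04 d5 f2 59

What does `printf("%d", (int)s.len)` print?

15962

[0]=0x04 [1]=0xd5 [2]=0xf2 [3]=0x59 (little-endian) → word 0x59f2d504
flags:2 @ bit 0 → (0x59f2d504>>0)&0x3 = 0x0
ver:9 @ bit 2 → (0x59f2d504>>2)&0x1ff = 0x141
len:15 @ bit 11 → (0x59f2d504>>11)&0x7fff = 0x3e5a  ←
slot:5 @ bit 26 → (0x59f2d504>>26)&0x1f = 0x16
err:1 @ bit 31 → (0x59f2d504>>31)&0x1 = 0x0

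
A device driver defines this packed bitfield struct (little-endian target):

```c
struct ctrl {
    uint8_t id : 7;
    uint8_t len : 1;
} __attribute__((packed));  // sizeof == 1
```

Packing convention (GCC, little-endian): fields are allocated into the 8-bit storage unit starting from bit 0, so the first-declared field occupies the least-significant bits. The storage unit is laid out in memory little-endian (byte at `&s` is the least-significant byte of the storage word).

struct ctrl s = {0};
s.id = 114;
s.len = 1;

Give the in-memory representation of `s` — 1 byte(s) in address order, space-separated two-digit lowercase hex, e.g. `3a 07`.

[0+:7] id=114 & 0x7f = 0x72; word=0x72
[7+:1] len=1 & 0x1 = 0x1; word=0xf2
word = 0xf2 → little-endian bytes:
  [0]=0xf2

f2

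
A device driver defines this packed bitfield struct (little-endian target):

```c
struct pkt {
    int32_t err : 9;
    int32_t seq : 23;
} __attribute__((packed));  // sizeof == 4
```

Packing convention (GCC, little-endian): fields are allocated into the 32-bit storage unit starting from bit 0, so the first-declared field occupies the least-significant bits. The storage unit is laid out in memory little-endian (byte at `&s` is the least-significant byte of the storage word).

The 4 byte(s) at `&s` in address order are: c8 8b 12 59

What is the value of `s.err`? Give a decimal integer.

-56

[0]=0xc8 [1]=0x8b [2]=0x12 [3]=0x59 (little-endian) → word 0x59128bc8
err [0+:9] = (word>>0) & 0x1ff = 456  ←
seq [9+:23] = (word>>9) & 0x7fffff = 2918725
err signed 9b, MSB=1: 456 - 512 = -56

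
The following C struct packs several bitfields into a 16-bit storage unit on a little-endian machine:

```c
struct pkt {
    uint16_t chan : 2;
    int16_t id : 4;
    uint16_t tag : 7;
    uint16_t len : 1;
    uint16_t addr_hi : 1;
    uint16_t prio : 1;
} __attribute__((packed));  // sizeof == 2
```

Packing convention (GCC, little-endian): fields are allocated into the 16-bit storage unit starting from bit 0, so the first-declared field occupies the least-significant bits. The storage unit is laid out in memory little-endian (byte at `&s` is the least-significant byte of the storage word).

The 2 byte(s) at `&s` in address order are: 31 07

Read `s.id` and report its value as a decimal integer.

[0]=0x31 [1]=0x07 (little-endian) → word 0x0731
chan [0+:2] = (word>>0) & 0x3 = 1
id [2+:4] = (word>>2) & 0xf = 12  ←
tag [6+:7] = (word>>6) & 0x7f = 28
len [13+:1] = (word>>13) & 0x1 = 0
addr_hi [14+:1] = (word>>14) & 0x1 = 0
prio [15+:1] = (word>>15) & 0x1 = 0
id signed 4b, MSB=1: 12 - 16 = -4

-4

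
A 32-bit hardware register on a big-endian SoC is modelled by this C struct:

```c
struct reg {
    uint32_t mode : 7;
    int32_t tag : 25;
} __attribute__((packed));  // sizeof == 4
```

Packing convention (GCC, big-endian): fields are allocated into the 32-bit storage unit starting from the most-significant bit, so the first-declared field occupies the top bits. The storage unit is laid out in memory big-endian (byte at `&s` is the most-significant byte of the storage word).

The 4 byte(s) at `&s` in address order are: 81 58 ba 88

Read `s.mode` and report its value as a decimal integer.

[0]=0x81 [1]=0x58 [2]=0xba [3]=0x88 (big-endian) → word 0x8158ba88
mode [25+:7] = (word>>25) & 0x7f = 64  ←
tag [0+:25] = (word>>0) & 0x1ffffff = 22592136

64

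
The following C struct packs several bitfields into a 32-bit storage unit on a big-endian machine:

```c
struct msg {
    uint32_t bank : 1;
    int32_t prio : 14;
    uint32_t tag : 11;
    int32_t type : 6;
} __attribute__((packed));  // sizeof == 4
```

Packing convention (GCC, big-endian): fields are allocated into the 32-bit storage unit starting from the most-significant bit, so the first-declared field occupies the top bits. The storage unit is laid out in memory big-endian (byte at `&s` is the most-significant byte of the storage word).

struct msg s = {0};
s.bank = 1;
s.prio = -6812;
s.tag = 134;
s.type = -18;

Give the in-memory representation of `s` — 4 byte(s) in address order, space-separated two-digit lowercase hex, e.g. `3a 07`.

ca c8 21 ae

bank:1 = 1 → 0x1 << 31 → word 0x80000000
prio:14 = -6812 → 0x2564 << 17 → word 0xcac80000
tag:11 = 134 → 0x86 << 6 → word 0xcac82180
type:6 = -18 → 0x2e << 0 → word 0xcac821ae
word = 0xcac821ae → big-endian bytes:
  [0]=0xca  [1]=0xc8  [2]=0x21  [3]=0xae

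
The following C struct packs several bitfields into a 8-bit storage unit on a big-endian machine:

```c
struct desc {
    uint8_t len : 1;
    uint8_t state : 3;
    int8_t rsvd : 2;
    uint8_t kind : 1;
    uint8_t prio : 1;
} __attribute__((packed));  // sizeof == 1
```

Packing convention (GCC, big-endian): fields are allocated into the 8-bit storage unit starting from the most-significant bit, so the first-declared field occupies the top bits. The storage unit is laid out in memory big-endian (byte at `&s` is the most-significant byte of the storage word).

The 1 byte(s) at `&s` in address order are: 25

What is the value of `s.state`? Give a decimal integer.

[0]=0x25 (big-endian) → word 0x25
len:1 @ bit 7 → (0x25>>7)&0x1 = 0x0
state:3 @ bit 4 → (0x25>>4)&0x7 = 0x2  ←
rsvd:2 @ bit 2 → (0x25>>2)&0x3 = 0x1
kind:1 @ bit 1 → (0x25>>1)&0x1 = 0x0
prio:1 @ bit 0 → (0x25>>0)&0x1 = 0x1

2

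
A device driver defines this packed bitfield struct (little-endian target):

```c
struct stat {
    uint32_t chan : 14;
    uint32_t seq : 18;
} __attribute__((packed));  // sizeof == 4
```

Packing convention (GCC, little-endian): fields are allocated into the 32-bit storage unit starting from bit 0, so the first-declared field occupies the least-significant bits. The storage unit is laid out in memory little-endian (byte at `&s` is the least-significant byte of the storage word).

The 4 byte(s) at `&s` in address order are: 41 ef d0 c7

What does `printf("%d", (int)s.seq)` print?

204611

[0]=0x41 [1]=0xef [2]=0xd0 [3]=0xc7 (little-endian) → word 0xc7d0ef41
chan:14 @ bit 0 → (0xc7d0ef41>>0)&0x3fff = 0x2f41
seq:18 @ bit 14 → (0xc7d0ef41>>14)&0x3ffff = 0x31f43  ←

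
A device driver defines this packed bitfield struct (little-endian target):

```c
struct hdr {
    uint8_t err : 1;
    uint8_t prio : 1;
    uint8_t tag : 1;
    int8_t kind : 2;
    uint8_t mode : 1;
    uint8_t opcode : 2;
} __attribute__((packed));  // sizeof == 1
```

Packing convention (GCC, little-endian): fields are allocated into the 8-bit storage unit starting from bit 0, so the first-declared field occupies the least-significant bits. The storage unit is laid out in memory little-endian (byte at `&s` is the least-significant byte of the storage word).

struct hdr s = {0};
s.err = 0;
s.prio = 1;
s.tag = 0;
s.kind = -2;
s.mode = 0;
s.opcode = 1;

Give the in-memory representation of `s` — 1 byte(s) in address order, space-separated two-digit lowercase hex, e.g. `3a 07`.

err (1b) val=0 bits=0x0 at bit 0: 0x00
prio (1b) val=1 bits=0x1 at bit 1: 0x02
tag (1b) val=0 bits=0x0 at bit 2: 0x02
kind (2b) val=-2 bits=0x2 at bit 3: 0x12
mode (1b) val=0 bits=0x0 at bit 5: 0x12
opcode (2b) val=1 bits=0x1 at bit 6: 0x52
word = 0x52 → little-endian bytes:
  [0]=0x52

52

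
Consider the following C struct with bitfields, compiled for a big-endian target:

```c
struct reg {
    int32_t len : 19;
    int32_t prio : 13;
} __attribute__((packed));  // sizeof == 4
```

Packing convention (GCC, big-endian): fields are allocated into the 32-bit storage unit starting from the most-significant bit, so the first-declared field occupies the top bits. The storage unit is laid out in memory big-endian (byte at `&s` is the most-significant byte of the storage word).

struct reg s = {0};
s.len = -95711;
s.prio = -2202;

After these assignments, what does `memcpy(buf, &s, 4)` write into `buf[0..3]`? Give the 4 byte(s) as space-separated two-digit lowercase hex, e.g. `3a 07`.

d1 44 37 66

len:19 = -95711 → 0x68a21 << 13 → word 0xd1442000
prio:13 = -2202 → 0x1766 << 0 → word 0xd1443766
word = 0xd1443766 → big-endian bytes:
  [0]=0xd1  [1]=0x44  [2]=0x37  [3]=0x66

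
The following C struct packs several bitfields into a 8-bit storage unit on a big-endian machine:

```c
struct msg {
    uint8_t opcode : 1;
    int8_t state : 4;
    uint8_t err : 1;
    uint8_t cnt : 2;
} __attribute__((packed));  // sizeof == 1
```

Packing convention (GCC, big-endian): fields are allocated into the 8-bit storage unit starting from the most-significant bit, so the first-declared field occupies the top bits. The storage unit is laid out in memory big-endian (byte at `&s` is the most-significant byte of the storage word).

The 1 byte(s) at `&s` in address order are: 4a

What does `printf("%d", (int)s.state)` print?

-7

[0]=0x4a (big-endian) → word 0x4a
opcode [7+:1] = (word>>7) & 0x1 = 0
state [3+:4] = (word>>3) & 0xf = 9  ←
err [2+:1] = (word>>2) & 0x1 = 0
cnt [0+:2] = (word>>0) & 0x3 = 2
state signed 4b, MSB=1: 9 - 16 = -7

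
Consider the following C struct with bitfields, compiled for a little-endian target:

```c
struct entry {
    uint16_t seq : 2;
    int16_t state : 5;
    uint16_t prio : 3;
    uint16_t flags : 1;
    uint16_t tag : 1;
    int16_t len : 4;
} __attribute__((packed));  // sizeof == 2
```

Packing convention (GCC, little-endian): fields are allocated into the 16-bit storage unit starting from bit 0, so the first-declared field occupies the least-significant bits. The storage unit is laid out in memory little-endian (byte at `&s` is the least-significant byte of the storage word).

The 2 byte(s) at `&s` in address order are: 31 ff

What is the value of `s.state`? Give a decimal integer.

12

[0]=0x31 [1]=0xff (little-endian) → word 0xff31
seq:2 @ bit 0 → (0xff31>>0)&0x3 = 0x1
state:5 @ bit 2 → (0xff31>>2)&0x1f = 0xc  ←
prio:3 @ bit 7 → (0xff31>>7)&0x7 = 0x6
flags:1 @ bit 10 → (0xff31>>10)&0x1 = 0x1
tag:1 @ bit 11 → (0xff31>>11)&0x1 = 0x1
len:4 @ bit 12 → (0xff31>>12)&0xf = 0xf
state signed 5b, MSB=0: value = 12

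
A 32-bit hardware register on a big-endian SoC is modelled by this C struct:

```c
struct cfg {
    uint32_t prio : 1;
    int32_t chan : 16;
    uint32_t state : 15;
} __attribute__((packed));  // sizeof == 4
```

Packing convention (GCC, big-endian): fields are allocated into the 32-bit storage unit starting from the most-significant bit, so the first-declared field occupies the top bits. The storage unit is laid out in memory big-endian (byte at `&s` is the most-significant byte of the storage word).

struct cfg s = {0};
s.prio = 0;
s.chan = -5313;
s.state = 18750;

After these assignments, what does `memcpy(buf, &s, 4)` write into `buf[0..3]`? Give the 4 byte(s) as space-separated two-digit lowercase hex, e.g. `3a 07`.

75 9f c9 3e

[31+:1] prio=0 & 0x1 = 0x0; word=0x00000000
[15+:16] chan=-5313 & 0xffff = 0xeb3f; word=0x759f8000
[0+:15] state=18750 & 0x7fff = 0x493e; word=0x759fc93e
word = 0x759fc93e → big-endian bytes:
  [0]=0x75  [1]=0x9f  [2]=0xc9  [3]=0x3e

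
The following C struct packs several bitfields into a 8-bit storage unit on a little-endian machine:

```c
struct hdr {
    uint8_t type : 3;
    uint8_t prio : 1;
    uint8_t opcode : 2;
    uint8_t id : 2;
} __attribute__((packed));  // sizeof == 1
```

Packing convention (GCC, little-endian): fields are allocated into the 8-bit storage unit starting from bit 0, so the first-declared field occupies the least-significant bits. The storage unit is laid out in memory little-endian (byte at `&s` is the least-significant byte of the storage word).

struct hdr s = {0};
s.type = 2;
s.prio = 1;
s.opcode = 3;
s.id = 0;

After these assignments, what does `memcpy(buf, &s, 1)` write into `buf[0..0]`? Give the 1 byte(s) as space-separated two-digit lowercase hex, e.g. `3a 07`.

type (3b) val=2 bits=0x2 at bit 0: 0x02
prio (1b) val=1 bits=0x1 at bit 3: 0x0a
opcode (2b) val=3 bits=0x3 at bit 4: 0x3a
id (2b) val=0 bits=0x0 at bit 6: 0x3a
word = 0x3a → little-endian bytes:
  [0]=0x3a

3a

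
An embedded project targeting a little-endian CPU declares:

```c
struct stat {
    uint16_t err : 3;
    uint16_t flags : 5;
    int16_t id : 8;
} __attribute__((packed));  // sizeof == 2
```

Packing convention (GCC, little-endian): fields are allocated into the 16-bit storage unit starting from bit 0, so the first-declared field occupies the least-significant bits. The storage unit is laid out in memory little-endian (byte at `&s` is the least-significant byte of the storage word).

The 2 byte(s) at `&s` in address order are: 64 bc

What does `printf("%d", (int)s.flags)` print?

[0]=0x64 [1]=0xbc (little-endian) → word 0xbc64
err [0+:3] = (word>>0) & 0x7 = 4
flags [3+:5] = (word>>3) & 0x1f = 12  ←
id [8+:8] = (word>>8) & 0xff = 188

12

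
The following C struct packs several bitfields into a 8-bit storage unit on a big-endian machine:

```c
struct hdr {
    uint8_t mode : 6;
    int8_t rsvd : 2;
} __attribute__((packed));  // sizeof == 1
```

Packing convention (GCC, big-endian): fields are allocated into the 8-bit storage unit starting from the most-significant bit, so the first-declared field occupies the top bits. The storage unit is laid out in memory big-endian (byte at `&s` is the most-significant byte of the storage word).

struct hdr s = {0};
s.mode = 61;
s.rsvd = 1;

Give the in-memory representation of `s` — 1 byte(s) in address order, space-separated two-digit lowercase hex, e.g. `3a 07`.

f5

mode:6 = 61 → 0x3d << 2 → word 0xf4
rsvd:2 = 1 → 0x1 << 0 → word 0xf5
word = 0xf5 → big-endian bytes:
  [0]=0xf5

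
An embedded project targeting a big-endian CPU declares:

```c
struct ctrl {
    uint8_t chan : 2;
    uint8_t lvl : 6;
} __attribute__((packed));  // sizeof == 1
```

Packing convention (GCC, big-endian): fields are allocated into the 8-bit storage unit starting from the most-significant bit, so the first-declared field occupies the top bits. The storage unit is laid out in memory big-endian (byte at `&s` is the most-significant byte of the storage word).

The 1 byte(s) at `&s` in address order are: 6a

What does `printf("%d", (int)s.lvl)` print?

[0]=0x6a (big-endian) → word 0x6a
chan:2 @ bit 6 → (0x6a>>6)&0x3 = 0x1
lvl:6 @ bit 0 → (0x6a>>0)&0x3f = 0x2a  ←

42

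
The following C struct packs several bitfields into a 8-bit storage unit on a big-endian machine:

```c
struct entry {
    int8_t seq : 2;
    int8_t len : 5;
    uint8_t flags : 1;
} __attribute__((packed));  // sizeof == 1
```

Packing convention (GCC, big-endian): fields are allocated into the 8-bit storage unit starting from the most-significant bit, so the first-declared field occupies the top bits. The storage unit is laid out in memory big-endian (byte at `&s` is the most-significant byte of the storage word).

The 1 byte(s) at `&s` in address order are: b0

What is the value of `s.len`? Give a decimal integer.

-8

[0]=0xb0 (big-endian) → word 0xb0
seq [6+:2] = (word>>6) & 0x3 = 2
len [1+:5] = (word>>1) & 0x1f = 24  ←
flags [0+:1] = (word>>0) & 0x1 = 0
len signed 5b, MSB=1: 24 - 32 = -8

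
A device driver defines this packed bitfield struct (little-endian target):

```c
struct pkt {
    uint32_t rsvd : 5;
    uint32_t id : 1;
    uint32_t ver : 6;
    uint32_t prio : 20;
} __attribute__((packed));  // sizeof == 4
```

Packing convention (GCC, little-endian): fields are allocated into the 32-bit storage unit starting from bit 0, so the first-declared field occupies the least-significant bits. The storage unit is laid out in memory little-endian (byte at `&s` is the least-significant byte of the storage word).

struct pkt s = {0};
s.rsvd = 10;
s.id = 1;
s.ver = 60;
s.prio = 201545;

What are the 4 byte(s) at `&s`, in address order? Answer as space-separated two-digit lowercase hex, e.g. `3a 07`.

rsvd (5b) val=10 bits=0xa at bit 0: 0x0000000a
id (1b) val=1 bits=0x1 at bit 5: 0x0000002a
ver (6b) val=60 bits=0x3c at bit 6: 0x00000f2a
prio (20b) val=201545 bits=0x31349 at bit 12: 0x31349f2a
word = 0x31349f2a → little-endian bytes:
  [0]=0x2a  [1]=0x9f  [2]=0x34  [3]=0x31

2a 9f 34 31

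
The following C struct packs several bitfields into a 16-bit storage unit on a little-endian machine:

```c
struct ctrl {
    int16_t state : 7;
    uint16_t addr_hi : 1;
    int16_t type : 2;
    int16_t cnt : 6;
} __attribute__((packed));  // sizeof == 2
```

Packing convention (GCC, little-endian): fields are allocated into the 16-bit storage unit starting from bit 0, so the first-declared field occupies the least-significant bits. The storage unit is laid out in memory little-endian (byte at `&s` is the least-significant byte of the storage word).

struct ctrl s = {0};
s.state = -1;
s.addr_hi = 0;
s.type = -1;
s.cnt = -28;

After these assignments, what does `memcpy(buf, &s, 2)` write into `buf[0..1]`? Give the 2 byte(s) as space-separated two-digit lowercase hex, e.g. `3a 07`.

7f 93

state (7b) val=-1 bits=0x7f at bit 0: 0x007f
addr_hi (1b) val=0 bits=0x0 at bit 7: 0x007f
type (2b) val=-1 bits=0x3 at bit 8: 0x037f
cnt (6b) val=-28 bits=0x24 at bit 10: 0x937f
word = 0x937f → little-endian bytes:
  [0]=0x7f  [1]=0x93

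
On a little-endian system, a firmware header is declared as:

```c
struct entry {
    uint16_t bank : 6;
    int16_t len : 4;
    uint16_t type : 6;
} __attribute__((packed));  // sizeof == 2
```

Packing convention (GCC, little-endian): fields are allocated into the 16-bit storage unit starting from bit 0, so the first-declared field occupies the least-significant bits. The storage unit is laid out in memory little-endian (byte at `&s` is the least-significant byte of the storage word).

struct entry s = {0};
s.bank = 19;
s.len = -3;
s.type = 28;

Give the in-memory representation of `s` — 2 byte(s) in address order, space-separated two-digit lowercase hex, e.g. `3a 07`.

53 73

[0+:6] bank=19 & 0x3f = 0x13; word=0x0013
[6+:4] len=-3 & 0xf = 0xd; word=0x0353
[10+:6] type=28 & 0x3f = 0x1c; word=0x7353
word = 0x7353 → little-endian bytes:
  [0]=0x53  [1]=0x73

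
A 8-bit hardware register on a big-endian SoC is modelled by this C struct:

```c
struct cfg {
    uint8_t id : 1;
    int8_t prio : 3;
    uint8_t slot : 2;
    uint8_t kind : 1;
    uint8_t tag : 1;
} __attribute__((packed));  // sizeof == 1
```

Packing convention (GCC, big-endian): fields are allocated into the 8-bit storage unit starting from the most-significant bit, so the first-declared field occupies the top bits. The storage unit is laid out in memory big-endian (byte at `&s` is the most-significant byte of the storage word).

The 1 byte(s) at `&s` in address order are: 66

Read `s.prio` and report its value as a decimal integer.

[0]=0x66 (big-endian) → word 0x66
id:1 @ bit 7 → (0x66>>7)&0x1 = 0x0
prio:3 @ bit 4 → (0x66>>4)&0x7 = 0x6  ←
slot:2 @ bit 2 → (0x66>>2)&0x3 = 0x1
kind:1 @ bit 1 → (0x66>>1)&0x1 = 0x1
tag:1 @ bit 0 → (0x66>>0)&0x1 = 0x0
prio signed 3b, MSB=1: 6 - 8 = -2

-2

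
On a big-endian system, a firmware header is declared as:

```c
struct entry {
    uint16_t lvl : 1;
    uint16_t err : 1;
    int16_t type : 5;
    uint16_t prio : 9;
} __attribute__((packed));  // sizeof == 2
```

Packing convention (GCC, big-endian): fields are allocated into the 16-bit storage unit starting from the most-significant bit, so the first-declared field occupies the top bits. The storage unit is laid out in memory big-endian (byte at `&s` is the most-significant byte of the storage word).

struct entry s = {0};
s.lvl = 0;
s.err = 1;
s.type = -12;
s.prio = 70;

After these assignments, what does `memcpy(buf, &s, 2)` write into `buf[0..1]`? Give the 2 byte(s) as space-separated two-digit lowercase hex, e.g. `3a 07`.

[15+:1] lvl=0 & 0x1 = 0x0; word=0x0000
[14+:1] err=1 & 0x1 = 0x1; word=0x4000
[9+:5] type=-12 & 0x1f = 0x14; word=0x6800
[0+:9] prio=70 & 0x1ff = 0x46; word=0x6846
word = 0x6846 → big-endian bytes:
  [0]=0x68  [1]=0x46

68 46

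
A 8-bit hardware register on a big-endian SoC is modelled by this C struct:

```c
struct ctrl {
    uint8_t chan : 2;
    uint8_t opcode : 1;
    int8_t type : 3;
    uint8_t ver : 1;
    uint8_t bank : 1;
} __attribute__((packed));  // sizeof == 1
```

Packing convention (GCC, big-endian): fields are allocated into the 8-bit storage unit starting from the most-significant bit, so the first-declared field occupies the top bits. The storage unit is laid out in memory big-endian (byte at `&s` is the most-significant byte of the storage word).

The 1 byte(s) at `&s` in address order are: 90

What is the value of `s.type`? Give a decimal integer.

[0]=0x90 (big-endian) → word 0x90
chan:2 @ bit 6 → (0x90>>6)&0x3 = 0x2
opcode:1 @ bit 5 → (0x90>>5)&0x1 = 0x0
type:3 @ bit 2 → (0x90>>2)&0x7 = 0x4  ←
ver:1 @ bit 1 → (0x90>>1)&0x1 = 0x0
bank:1 @ bit 0 → (0x90>>0)&0x1 = 0x0
type signed 3b, MSB=1: 4 - 8 = -4

-4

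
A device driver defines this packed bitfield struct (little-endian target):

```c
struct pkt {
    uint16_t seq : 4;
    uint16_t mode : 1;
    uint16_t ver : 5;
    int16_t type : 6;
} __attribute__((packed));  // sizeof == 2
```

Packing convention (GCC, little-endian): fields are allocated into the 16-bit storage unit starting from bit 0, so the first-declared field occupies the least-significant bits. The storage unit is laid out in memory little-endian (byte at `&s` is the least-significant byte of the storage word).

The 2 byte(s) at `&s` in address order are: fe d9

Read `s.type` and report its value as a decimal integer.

-10

[0]=0xfe [1]=0xd9 (little-endian) → word 0xd9fe
seq [0+:4] = (word>>0) & 0xf = 14
mode [4+:1] = (word>>4) & 0x1 = 1
ver [5+:5] = (word>>5) & 0x1f = 15
type [10+:6] = (word>>10) & 0x3f = 54  ←
type signed 6b, MSB=1: 54 - 64 = -10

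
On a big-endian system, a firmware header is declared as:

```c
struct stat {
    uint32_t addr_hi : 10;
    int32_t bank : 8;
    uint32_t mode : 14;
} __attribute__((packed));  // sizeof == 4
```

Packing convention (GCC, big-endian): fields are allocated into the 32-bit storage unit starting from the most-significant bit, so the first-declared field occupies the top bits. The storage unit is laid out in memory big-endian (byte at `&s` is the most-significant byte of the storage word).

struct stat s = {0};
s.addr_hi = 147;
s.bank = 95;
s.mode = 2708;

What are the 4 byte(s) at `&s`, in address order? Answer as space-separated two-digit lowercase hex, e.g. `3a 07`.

24 d7 ca 94

[22+:10] addr_hi=147 & 0x3ff = 0x93; word=0x24c00000
[14+:8] bank=95 & 0xff = 0x5f; word=0x24d7c000
[0+:14] mode=2708 & 0x3fff = 0xa94; word=0x24d7ca94
word = 0x24d7ca94 → big-endian bytes:
  [0]=0x24  [1]=0xd7  [2]=0xca  [3]=0x94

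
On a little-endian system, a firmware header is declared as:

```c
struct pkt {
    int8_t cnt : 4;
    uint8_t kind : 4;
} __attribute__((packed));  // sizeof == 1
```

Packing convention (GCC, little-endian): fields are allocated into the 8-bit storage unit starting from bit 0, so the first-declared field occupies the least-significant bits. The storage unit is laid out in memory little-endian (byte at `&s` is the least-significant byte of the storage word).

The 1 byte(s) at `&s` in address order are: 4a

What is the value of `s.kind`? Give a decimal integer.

4

[0]=0x4a (little-endian) → word 0x4a
cnt:4 @ bit 0 → (0x4a>>0)&0xf = 0xa
kind:4 @ bit 4 → (0x4a>>4)&0xf = 0x4  ←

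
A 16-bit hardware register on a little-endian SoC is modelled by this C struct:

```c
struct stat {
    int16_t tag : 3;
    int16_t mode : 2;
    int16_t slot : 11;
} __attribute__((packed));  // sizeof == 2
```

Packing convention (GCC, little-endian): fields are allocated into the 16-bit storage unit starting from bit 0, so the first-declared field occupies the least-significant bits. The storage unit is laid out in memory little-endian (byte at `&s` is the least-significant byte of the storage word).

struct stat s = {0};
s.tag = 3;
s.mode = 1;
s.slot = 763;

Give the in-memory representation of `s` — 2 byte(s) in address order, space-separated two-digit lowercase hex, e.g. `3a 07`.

6b 5f

tag:3 = 3 → 0x3 << 0 → word 0x0003
mode:2 = 1 → 0x1 << 3 → word 0x000b
slot:11 = 763 → 0x2fb << 5 → word 0x5f6b
word = 0x5f6b → little-endian bytes:
  [0]=0x6b  [1]=0x5f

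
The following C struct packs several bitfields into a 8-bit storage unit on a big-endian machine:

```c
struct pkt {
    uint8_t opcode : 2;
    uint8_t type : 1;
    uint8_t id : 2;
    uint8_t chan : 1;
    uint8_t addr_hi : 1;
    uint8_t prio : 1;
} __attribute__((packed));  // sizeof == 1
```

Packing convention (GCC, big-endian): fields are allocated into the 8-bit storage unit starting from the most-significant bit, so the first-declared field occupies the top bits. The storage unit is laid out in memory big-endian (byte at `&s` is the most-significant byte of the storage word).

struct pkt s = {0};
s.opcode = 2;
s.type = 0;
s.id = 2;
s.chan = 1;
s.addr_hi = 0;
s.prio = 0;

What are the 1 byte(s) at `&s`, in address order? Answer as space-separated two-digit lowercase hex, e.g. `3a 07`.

94

[6+:2] opcode=2 & 0x3 = 0x2; word=0x80
[5+:1] type=0 & 0x1 = 0x0; word=0x80
[3+:2] id=2 & 0x3 = 0x2; word=0x90
[2+:1] chan=1 & 0x1 = 0x1; word=0x94
[1+:1] addr_hi=0 & 0x1 = 0x0; word=0x94
[0+:1] prio=0 & 0x1 = 0x0; word=0x94
word = 0x94 → big-endian bytes:
  [0]=0x94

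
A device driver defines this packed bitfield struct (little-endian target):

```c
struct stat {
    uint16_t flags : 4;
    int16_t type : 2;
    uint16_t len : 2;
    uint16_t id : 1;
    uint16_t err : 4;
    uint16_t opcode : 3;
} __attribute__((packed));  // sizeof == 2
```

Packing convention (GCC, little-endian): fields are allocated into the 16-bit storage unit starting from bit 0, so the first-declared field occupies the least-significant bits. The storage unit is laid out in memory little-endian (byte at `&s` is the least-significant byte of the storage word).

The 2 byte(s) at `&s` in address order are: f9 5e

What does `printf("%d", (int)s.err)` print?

15

[0]=0xf9 [1]=0x5e (little-endian) → word 0x5ef9
flags [0+:4] = (word>>0) & 0xf = 9
type [4+:2] = (word>>4) & 0x3 = 3
len [6+:2] = (word>>6) & 0x3 = 3
id [8+:1] = (word>>8) & 0x1 = 0
err [9+:4] = (word>>9) & 0xf = 15  ←
opcode [13+:3] = (word>>13) & 0x7 = 2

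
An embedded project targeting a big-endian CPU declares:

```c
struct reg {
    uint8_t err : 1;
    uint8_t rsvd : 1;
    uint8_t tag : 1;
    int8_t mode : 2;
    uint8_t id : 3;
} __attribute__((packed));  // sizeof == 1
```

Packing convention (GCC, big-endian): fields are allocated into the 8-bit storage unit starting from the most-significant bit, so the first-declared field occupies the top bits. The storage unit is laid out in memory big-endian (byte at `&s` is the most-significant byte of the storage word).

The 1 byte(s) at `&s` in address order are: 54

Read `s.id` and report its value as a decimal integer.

[0]=0x54 (big-endian) → word 0x54
err:1 @ bit 7 → (0x54>>7)&0x1 = 0x0
rsvd:1 @ bit 6 → (0x54>>6)&0x1 = 0x1
tag:1 @ bit 5 → (0x54>>5)&0x1 = 0x0
mode:2 @ bit 3 → (0x54>>3)&0x3 = 0x2
id:3 @ bit 0 → (0x54>>0)&0x7 = 0x4  ←

4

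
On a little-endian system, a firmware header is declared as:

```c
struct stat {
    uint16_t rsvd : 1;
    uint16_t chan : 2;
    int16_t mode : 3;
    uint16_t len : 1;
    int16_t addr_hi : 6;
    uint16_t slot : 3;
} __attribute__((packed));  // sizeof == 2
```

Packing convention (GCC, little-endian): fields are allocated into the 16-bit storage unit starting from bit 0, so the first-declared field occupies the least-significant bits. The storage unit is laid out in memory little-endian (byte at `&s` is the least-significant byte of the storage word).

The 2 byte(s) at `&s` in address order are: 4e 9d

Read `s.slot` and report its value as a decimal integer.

[0]=0x4e [1]=0x9d (little-endian) → word 0x9d4e
rsvd [0+:1] = (word>>0) & 0x1 = 0
chan [1+:2] = (word>>1) & 0x3 = 3
mode [3+:3] = (word>>3) & 0x7 = 1
len [6+:1] = (word>>6) & 0x1 = 1
addr_hi [7+:6] = (word>>7) & 0x3f = 58
slot [13+:3] = (word>>13) & 0x7 = 4  ←

4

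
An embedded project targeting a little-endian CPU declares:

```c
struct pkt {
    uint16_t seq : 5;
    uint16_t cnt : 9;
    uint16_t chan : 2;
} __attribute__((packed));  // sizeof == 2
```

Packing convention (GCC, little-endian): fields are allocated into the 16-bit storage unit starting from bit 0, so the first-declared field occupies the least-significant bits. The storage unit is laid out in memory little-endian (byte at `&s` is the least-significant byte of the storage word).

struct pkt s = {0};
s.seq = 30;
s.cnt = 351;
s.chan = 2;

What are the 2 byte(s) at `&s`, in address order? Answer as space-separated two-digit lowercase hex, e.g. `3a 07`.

seq (5b) val=30 bits=0x1e at bit 0: 0x001e
cnt (9b) val=351 bits=0x15f at bit 5: 0x2bfe
chan (2b) val=2 bits=0x2 at bit 14: 0xabfe
word = 0xabfe → little-endian bytes:
  [0]=0xfe  [1]=0xab

fe ab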